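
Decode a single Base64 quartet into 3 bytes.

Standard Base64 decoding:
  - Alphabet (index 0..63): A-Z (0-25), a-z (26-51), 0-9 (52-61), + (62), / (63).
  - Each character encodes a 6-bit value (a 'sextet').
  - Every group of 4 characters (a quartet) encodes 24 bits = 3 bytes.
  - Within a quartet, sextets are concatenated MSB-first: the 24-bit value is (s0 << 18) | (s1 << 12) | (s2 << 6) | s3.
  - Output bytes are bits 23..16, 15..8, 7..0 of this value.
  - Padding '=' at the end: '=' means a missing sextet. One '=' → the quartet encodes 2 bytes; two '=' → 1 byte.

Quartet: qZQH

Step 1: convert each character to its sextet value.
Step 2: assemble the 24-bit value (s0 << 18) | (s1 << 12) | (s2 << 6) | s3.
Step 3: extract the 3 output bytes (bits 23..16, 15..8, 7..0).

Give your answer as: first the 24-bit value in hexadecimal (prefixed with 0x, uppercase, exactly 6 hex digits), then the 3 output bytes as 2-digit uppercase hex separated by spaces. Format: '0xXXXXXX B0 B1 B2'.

Answer: 0xA99407 A9 94 07

Derivation:
Sextets: q=42, Z=25, Q=16, H=7
24-bit: (42<<18) | (25<<12) | (16<<6) | 7
      = 0xA80000 | 0x019000 | 0x000400 | 0x000007
      = 0xA99407
Bytes: (v>>16)&0xFF=A9, (v>>8)&0xFF=94, v&0xFF=07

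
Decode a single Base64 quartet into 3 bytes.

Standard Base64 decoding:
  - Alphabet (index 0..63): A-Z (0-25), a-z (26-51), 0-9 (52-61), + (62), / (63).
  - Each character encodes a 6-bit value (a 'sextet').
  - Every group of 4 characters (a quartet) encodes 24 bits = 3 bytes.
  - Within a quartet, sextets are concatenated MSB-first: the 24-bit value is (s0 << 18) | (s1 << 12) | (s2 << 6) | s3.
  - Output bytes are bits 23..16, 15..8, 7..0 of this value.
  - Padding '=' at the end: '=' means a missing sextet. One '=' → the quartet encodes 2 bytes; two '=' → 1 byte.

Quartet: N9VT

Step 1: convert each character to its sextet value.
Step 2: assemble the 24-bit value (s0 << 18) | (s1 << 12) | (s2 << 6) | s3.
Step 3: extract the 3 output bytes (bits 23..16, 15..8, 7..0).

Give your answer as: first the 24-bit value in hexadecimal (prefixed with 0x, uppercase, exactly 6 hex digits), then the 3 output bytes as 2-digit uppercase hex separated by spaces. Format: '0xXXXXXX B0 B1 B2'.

Answer: 0x37D553 37 D5 53

Derivation:
Sextets: N=13, 9=61, V=21, T=19
24-bit: (13<<18) | (61<<12) | (21<<6) | 19
      = 0x340000 | 0x03D000 | 0x000540 | 0x000013
      = 0x37D553
Bytes: (v>>16)&0xFF=37, (v>>8)&0xFF=D5, v&0xFF=53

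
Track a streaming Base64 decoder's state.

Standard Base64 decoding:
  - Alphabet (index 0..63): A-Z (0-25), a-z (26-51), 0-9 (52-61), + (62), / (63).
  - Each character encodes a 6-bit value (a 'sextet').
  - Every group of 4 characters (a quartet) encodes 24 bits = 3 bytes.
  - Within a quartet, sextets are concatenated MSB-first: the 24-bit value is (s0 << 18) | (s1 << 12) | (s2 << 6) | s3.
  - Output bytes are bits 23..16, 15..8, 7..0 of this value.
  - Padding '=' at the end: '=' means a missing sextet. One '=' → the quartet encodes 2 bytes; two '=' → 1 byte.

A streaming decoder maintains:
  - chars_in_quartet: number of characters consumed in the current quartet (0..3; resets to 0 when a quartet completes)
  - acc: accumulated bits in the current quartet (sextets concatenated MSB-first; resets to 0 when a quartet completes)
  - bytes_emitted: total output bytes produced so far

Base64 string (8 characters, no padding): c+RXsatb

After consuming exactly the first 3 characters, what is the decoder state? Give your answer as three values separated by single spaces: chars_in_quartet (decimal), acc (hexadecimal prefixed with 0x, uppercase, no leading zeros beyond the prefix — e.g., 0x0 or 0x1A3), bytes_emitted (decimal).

After char 0 ('c'=28): chars_in_quartet=1 acc=0x1C bytes_emitted=0
After char 1 ('+'=62): chars_in_quartet=2 acc=0x73E bytes_emitted=0
After char 2 ('R'=17): chars_in_quartet=3 acc=0x1CF91 bytes_emitted=0

Answer: 3 0x1CF91 0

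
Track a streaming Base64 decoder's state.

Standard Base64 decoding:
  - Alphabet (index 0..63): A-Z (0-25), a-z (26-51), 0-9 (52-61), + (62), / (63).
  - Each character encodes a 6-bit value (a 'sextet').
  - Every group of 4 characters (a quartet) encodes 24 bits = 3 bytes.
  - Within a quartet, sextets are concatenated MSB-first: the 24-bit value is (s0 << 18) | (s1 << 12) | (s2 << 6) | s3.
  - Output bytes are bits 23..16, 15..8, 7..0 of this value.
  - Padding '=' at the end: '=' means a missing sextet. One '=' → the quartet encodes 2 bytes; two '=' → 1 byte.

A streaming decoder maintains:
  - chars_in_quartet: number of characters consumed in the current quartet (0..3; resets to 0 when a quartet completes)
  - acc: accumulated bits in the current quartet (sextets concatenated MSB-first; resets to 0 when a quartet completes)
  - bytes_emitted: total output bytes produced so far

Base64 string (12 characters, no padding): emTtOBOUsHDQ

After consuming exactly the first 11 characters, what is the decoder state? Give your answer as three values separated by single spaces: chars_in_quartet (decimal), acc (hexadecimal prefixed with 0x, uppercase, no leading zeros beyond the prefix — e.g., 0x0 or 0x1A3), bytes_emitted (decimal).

After char 0 ('e'=30): chars_in_quartet=1 acc=0x1E bytes_emitted=0
After char 1 ('m'=38): chars_in_quartet=2 acc=0x7A6 bytes_emitted=0
After char 2 ('T'=19): chars_in_quartet=3 acc=0x1E993 bytes_emitted=0
After char 3 ('t'=45): chars_in_quartet=4 acc=0x7A64ED -> emit 7A 64 ED, reset; bytes_emitted=3
After char 4 ('O'=14): chars_in_quartet=1 acc=0xE bytes_emitted=3
After char 5 ('B'=1): chars_in_quartet=2 acc=0x381 bytes_emitted=3
After char 6 ('O'=14): chars_in_quartet=3 acc=0xE04E bytes_emitted=3
After char 7 ('U'=20): chars_in_quartet=4 acc=0x381394 -> emit 38 13 94, reset; bytes_emitted=6
After char 8 ('s'=44): chars_in_quartet=1 acc=0x2C bytes_emitted=6
After char 9 ('H'=7): chars_in_quartet=2 acc=0xB07 bytes_emitted=6
After char 10 ('D'=3): chars_in_quartet=3 acc=0x2C1C3 bytes_emitted=6

Answer: 3 0x2C1C3 6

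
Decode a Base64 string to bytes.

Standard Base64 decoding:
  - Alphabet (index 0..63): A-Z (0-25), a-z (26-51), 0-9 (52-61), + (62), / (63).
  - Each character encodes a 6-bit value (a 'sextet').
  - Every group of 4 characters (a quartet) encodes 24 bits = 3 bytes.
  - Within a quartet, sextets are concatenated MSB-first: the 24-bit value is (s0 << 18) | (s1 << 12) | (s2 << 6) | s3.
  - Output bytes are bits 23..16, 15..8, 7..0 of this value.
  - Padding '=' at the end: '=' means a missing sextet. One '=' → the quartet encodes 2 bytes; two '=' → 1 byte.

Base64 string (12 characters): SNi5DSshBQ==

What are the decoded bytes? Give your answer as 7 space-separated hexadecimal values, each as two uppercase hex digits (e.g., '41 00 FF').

After char 0 ('S'=18): chars_in_quartet=1 acc=0x12 bytes_emitted=0
After char 1 ('N'=13): chars_in_quartet=2 acc=0x48D bytes_emitted=0
After char 2 ('i'=34): chars_in_quartet=3 acc=0x12362 bytes_emitted=0
After char 3 ('5'=57): chars_in_quartet=4 acc=0x48D8B9 -> emit 48 D8 B9, reset; bytes_emitted=3
After char 4 ('D'=3): chars_in_quartet=1 acc=0x3 bytes_emitted=3
After char 5 ('S'=18): chars_in_quartet=2 acc=0xD2 bytes_emitted=3
After char 6 ('s'=44): chars_in_quartet=3 acc=0x34AC bytes_emitted=3
After char 7 ('h'=33): chars_in_quartet=4 acc=0xD2B21 -> emit 0D 2B 21, reset; bytes_emitted=6
After char 8 ('B'=1): chars_in_quartet=1 acc=0x1 bytes_emitted=6
After char 9 ('Q'=16): chars_in_quartet=2 acc=0x50 bytes_emitted=6
Padding '==': partial quartet acc=0x50 -> emit 05; bytes_emitted=7

Answer: 48 D8 B9 0D 2B 21 05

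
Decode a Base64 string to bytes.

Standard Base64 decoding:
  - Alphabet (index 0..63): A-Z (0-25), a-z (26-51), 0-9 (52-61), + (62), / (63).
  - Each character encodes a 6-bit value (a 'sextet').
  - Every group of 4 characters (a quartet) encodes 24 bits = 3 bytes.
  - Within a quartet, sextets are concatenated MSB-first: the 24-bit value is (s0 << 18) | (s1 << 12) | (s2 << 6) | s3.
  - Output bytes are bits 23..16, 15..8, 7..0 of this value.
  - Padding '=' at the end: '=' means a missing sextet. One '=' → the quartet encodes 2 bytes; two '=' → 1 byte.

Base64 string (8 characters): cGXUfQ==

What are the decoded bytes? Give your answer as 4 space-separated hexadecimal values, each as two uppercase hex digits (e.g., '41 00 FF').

Answer: 70 65 D4 7D

Derivation:
After char 0 ('c'=28): chars_in_quartet=1 acc=0x1C bytes_emitted=0
After char 1 ('G'=6): chars_in_quartet=2 acc=0x706 bytes_emitted=0
After char 2 ('X'=23): chars_in_quartet=3 acc=0x1C197 bytes_emitted=0
After char 3 ('U'=20): chars_in_quartet=4 acc=0x7065D4 -> emit 70 65 D4, reset; bytes_emitted=3
After char 4 ('f'=31): chars_in_quartet=1 acc=0x1F bytes_emitted=3
After char 5 ('Q'=16): chars_in_quartet=2 acc=0x7D0 bytes_emitted=3
Padding '==': partial quartet acc=0x7D0 -> emit 7D; bytes_emitted=4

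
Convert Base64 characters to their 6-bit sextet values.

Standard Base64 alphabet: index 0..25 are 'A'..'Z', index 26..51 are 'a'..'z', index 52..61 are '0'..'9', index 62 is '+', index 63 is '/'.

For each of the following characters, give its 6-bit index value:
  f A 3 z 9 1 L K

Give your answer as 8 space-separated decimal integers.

Answer: 31 0 55 51 61 53 11 10

Derivation:
'f': a..z range, 26 + ord('f') − ord('a') = 31
'A': A..Z range, ord('A') − ord('A') = 0
'3': 0..9 range, 52 + ord('3') − ord('0') = 55
'z': a..z range, 26 + ord('z') − ord('a') = 51
'9': 0..9 range, 52 + ord('9') − ord('0') = 61
'1': 0..9 range, 52 + ord('1') − ord('0') = 53
'L': A..Z range, ord('L') − ord('A') = 11
'K': A..Z range, ord('K') − ord('A') = 10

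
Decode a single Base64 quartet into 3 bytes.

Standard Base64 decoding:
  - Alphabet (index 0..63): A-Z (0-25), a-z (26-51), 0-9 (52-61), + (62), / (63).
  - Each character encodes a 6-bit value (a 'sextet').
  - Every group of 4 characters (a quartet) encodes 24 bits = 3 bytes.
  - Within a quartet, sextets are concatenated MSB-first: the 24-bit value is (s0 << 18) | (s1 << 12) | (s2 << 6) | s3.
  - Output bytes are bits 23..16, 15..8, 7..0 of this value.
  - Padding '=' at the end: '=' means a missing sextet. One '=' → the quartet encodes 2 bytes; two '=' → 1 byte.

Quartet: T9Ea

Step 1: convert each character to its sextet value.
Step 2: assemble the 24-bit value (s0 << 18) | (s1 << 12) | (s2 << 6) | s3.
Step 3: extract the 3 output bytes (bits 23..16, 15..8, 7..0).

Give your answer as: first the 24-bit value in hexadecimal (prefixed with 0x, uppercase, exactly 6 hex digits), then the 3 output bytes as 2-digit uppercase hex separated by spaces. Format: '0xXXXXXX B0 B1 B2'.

Answer: 0x4FD11A 4F D1 1A

Derivation:
Sextets: T=19, 9=61, E=4, a=26
24-bit: (19<<18) | (61<<12) | (4<<6) | 26
      = 0x4C0000 | 0x03D000 | 0x000100 | 0x00001A
      = 0x4FD11A
Bytes: (v>>16)&0xFF=4F, (v>>8)&0xFF=D1, v&0xFF=1A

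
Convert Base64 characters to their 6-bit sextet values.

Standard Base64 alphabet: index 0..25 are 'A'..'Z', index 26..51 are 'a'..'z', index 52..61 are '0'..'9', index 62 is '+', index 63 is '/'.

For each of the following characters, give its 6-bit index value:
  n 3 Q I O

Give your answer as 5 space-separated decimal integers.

'n': a..z range, 26 + ord('n') − ord('a') = 39
'3': 0..9 range, 52 + ord('3') − ord('0') = 55
'Q': A..Z range, ord('Q') − ord('A') = 16
'I': A..Z range, ord('I') − ord('A') = 8
'O': A..Z range, ord('O') − ord('A') = 14

Answer: 39 55 16 8 14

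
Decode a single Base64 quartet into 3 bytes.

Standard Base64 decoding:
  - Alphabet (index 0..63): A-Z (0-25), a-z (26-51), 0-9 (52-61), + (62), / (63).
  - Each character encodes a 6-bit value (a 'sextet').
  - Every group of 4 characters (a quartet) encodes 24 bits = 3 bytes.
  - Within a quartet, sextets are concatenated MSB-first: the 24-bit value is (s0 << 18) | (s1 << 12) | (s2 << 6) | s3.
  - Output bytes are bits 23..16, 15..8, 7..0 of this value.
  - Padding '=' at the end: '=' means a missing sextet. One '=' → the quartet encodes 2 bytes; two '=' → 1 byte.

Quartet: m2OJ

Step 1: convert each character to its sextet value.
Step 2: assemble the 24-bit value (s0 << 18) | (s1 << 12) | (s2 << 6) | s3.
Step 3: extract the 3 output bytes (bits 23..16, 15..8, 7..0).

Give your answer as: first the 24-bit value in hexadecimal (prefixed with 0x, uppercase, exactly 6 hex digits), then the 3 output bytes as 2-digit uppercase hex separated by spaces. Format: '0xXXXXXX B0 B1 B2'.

Sextets: m=38, 2=54, O=14, J=9
24-bit: (38<<18) | (54<<12) | (14<<6) | 9
      = 0x980000 | 0x036000 | 0x000380 | 0x000009
      = 0x9B6389
Bytes: (v>>16)&0xFF=9B, (v>>8)&0xFF=63, v&0xFF=89

Answer: 0x9B6389 9B 63 89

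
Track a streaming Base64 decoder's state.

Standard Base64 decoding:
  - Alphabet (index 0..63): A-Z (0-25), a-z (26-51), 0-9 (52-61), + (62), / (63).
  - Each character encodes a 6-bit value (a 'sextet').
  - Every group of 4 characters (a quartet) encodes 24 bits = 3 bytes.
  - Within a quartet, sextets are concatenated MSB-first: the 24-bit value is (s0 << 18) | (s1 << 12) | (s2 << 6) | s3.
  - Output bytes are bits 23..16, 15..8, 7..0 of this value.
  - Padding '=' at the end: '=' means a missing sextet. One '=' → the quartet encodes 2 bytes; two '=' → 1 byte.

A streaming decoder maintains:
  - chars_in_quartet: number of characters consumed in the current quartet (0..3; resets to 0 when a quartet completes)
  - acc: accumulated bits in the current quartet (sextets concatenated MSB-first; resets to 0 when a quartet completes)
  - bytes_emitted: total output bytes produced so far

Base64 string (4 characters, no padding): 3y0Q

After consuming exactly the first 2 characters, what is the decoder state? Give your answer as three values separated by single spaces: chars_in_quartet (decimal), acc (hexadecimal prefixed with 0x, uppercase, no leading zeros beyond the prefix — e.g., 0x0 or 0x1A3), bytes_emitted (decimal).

After char 0 ('3'=55): chars_in_quartet=1 acc=0x37 bytes_emitted=0
After char 1 ('y'=50): chars_in_quartet=2 acc=0xDF2 bytes_emitted=0

Answer: 2 0xDF2 0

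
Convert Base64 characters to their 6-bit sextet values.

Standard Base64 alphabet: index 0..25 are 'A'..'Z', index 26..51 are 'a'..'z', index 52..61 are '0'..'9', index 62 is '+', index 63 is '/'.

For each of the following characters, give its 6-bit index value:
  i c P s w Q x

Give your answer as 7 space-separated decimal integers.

Answer: 34 28 15 44 48 16 49

Derivation:
'i': a..z range, 26 + ord('i') − ord('a') = 34
'c': a..z range, 26 + ord('c') − ord('a') = 28
'P': A..Z range, ord('P') − ord('A') = 15
's': a..z range, 26 + ord('s') − ord('a') = 44
'w': a..z range, 26 + ord('w') − ord('a') = 48
'Q': A..Z range, ord('Q') − ord('A') = 16
'x': a..z range, 26 + ord('x') − ord('a') = 49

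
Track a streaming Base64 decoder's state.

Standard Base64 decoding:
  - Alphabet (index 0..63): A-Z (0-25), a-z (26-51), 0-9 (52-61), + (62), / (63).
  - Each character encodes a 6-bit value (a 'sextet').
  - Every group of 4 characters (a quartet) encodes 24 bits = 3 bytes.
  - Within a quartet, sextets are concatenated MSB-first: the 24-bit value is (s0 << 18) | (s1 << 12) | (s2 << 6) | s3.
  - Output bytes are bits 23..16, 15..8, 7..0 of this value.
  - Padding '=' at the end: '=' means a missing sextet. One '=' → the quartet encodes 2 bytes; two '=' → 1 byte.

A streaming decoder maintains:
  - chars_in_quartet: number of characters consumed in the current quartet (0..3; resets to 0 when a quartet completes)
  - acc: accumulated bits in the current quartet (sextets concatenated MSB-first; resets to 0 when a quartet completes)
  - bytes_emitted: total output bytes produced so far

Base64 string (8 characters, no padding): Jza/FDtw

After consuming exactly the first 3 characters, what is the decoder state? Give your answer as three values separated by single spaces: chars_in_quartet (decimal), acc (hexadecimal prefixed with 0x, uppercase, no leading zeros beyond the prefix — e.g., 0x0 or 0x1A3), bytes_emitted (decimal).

Answer: 3 0x9CDA 0

Derivation:
After char 0 ('J'=9): chars_in_quartet=1 acc=0x9 bytes_emitted=0
After char 1 ('z'=51): chars_in_quartet=2 acc=0x273 bytes_emitted=0
After char 2 ('a'=26): chars_in_quartet=3 acc=0x9CDA bytes_emitted=0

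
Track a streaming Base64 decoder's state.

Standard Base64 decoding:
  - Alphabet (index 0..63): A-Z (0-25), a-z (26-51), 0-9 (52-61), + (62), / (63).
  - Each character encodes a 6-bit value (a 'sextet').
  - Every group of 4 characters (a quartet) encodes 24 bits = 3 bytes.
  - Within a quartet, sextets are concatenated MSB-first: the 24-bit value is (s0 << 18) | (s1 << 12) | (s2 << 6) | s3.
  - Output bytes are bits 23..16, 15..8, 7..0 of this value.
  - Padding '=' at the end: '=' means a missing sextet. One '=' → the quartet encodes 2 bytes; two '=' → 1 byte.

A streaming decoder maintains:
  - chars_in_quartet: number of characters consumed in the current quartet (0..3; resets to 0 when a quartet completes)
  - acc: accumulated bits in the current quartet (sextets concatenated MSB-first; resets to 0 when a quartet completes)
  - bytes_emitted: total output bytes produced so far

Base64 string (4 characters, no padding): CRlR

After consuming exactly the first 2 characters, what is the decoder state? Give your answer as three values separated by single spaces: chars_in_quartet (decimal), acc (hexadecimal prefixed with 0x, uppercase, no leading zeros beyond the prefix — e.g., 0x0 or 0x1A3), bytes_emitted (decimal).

Answer: 2 0x91 0

Derivation:
After char 0 ('C'=2): chars_in_quartet=1 acc=0x2 bytes_emitted=0
After char 1 ('R'=17): chars_in_quartet=2 acc=0x91 bytes_emitted=0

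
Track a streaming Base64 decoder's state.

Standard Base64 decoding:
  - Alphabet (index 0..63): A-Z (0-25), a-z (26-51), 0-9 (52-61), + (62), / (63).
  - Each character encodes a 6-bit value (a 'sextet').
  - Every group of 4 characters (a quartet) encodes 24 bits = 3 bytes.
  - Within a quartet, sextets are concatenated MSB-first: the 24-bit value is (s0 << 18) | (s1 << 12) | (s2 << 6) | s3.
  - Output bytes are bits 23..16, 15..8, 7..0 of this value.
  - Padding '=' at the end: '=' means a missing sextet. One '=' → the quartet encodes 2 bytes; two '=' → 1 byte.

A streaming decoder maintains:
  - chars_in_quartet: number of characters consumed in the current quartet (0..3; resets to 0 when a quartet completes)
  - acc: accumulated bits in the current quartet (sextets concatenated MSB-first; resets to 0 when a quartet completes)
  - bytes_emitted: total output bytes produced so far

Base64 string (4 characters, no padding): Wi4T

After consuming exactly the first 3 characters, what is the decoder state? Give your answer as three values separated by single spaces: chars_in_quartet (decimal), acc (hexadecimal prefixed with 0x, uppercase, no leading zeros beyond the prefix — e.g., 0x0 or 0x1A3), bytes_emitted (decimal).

After char 0 ('W'=22): chars_in_quartet=1 acc=0x16 bytes_emitted=0
After char 1 ('i'=34): chars_in_quartet=2 acc=0x5A2 bytes_emitted=0
After char 2 ('4'=56): chars_in_quartet=3 acc=0x168B8 bytes_emitted=0

Answer: 3 0x168B8 0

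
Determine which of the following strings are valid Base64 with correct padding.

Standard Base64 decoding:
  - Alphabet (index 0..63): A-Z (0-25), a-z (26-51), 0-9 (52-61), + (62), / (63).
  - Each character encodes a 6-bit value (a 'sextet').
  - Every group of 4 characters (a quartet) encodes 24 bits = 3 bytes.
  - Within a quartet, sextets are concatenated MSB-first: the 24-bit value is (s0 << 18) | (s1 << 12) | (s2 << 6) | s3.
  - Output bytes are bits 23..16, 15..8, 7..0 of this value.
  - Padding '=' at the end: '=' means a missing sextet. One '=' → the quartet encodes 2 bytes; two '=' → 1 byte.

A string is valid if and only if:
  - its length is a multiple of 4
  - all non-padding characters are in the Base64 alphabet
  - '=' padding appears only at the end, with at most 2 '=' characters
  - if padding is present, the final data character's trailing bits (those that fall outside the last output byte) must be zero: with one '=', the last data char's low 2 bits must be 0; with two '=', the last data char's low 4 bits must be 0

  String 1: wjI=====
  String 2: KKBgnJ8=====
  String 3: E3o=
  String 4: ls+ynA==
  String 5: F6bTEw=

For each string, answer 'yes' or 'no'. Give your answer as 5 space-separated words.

Answer: no no yes yes no

Derivation:
String 1: 'wjI=====' → invalid (5 pad chars (max 2))
String 2: 'KKBgnJ8=====' → invalid (5 pad chars (max 2))
String 3: 'E3o=' → valid
String 4: 'ls+ynA==' → valid
String 5: 'F6bTEw=' → invalid (len=7 not mult of 4)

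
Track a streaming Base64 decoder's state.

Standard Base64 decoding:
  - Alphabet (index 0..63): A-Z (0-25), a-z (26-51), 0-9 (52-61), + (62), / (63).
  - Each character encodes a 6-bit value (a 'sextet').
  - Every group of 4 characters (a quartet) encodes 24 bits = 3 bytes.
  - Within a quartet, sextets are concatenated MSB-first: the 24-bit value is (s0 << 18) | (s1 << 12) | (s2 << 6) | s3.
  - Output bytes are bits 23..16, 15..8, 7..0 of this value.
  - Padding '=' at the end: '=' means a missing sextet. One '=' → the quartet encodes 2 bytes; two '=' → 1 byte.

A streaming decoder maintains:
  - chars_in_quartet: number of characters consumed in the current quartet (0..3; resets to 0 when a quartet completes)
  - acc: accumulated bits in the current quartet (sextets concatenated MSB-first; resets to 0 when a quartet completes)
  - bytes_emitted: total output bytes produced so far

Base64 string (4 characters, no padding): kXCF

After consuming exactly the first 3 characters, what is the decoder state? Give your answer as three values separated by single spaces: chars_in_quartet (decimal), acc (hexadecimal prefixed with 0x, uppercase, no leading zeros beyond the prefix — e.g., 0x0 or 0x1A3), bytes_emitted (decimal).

After char 0 ('k'=36): chars_in_quartet=1 acc=0x24 bytes_emitted=0
After char 1 ('X'=23): chars_in_quartet=2 acc=0x917 bytes_emitted=0
After char 2 ('C'=2): chars_in_quartet=3 acc=0x245C2 bytes_emitted=0

Answer: 3 0x245C2 0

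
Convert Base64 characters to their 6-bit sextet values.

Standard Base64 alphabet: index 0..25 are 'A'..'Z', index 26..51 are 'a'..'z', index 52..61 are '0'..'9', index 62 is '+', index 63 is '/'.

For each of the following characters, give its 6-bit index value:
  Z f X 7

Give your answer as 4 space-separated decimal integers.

Answer: 25 31 23 59

Derivation:
'Z': A..Z range, ord('Z') − ord('A') = 25
'f': a..z range, 26 + ord('f') − ord('a') = 31
'X': A..Z range, ord('X') − ord('A') = 23
'7': 0..9 range, 52 + ord('7') − ord('0') = 59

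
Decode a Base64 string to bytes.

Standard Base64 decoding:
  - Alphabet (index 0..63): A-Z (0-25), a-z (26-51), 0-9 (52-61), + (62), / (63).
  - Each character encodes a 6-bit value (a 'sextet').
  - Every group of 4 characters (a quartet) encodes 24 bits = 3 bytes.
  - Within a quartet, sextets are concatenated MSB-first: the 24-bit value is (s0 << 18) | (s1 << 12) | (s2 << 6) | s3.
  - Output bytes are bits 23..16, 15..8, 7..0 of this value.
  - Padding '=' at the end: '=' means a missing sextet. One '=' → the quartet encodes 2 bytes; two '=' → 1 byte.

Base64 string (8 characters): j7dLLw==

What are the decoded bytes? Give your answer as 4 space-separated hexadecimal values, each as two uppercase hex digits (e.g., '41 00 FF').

After char 0 ('j'=35): chars_in_quartet=1 acc=0x23 bytes_emitted=0
After char 1 ('7'=59): chars_in_quartet=2 acc=0x8FB bytes_emitted=0
After char 2 ('d'=29): chars_in_quartet=3 acc=0x23EDD bytes_emitted=0
After char 3 ('L'=11): chars_in_quartet=4 acc=0x8FB74B -> emit 8F B7 4B, reset; bytes_emitted=3
After char 4 ('L'=11): chars_in_quartet=1 acc=0xB bytes_emitted=3
After char 5 ('w'=48): chars_in_quartet=2 acc=0x2F0 bytes_emitted=3
Padding '==': partial quartet acc=0x2F0 -> emit 2F; bytes_emitted=4

Answer: 8F B7 4B 2F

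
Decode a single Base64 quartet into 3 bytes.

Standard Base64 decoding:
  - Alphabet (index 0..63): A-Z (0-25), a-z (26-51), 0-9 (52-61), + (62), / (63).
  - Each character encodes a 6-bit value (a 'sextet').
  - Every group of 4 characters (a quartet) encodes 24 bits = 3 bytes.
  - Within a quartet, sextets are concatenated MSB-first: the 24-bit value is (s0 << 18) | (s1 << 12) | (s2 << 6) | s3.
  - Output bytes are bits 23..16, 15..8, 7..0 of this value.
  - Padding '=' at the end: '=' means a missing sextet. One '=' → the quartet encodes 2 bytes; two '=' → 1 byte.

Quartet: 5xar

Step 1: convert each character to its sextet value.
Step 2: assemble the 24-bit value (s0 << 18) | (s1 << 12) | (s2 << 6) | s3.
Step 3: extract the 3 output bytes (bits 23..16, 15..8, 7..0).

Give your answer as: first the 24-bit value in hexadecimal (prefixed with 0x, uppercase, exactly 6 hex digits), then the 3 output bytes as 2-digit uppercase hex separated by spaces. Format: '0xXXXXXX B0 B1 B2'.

Answer: 0xE716AB E7 16 AB

Derivation:
Sextets: 5=57, x=49, a=26, r=43
24-bit: (57<<18) | (49<<12) | (26<<6) | 43
      = 0xE40000 | 0x031000 | 0x000680 | 0x00002B
      = 0xE716AB
Bytes: (v>>16)&0xFF=E7, (v>>8)&0xFF=16, v&0xFF=AB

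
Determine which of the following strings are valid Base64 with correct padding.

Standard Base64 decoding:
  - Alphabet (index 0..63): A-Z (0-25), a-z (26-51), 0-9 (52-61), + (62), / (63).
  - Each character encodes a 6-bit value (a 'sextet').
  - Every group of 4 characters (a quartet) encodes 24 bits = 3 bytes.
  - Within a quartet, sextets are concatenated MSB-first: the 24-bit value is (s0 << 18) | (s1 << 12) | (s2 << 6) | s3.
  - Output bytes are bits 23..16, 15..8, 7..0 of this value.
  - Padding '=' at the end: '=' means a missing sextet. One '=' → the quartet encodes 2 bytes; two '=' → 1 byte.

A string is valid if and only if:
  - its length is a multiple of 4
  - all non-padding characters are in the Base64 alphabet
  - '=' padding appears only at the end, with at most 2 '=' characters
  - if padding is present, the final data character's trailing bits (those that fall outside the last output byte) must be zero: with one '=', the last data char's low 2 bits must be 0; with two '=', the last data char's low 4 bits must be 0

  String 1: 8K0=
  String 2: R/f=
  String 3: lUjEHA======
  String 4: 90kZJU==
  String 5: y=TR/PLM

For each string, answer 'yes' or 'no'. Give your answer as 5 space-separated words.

Answer: yes no no no no

Derivation:
String 1: '8K0=' → valid
String 2: 'R/f=' → invalid (bad trailing bits)
String 3: 'lUjEHA======' → invalid (6 pad chars (max 2))
String 4: '90kZJU==' → invalid (bad trailing bits)
String 5: 'y=TR/PLM' → invalid (bad char(s): ['=']; '=' in middle)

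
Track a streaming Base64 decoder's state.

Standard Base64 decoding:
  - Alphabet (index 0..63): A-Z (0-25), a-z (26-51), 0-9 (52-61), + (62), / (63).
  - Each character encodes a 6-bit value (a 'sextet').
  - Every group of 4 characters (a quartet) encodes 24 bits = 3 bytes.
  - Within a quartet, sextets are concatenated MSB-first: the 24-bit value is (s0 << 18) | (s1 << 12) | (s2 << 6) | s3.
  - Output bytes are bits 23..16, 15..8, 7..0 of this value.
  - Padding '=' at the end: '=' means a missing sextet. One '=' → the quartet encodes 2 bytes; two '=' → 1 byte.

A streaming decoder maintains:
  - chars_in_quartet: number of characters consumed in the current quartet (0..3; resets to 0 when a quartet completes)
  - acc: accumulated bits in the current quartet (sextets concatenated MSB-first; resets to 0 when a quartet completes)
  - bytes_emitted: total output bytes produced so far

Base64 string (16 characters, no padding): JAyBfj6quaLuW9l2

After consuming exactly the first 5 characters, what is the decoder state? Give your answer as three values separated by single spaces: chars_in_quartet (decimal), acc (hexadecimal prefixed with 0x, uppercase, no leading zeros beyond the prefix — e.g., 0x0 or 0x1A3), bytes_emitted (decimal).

Answer: 1 0x1F 3

Derivation:
After char 0 ('J'=9): chars_in_quartet=1 acc=0x9 bytes_emitted=0
After char 1 ('A'=0): chars_in_quartet=2 acc=0x240 bytes_emitted=0
After char 2 ('y'=50): chars_in_quartet=3 acc=0x9032 bytes_emitted=0
After char 3 ('B'=1): chars_in_quartet=4 acc=0x240C81 -> emit 24 0C 81, reset; bytes_emitted=3
After char 4 ('f'=31): chars_in_quartet=1 acc=0x1F bytes_emitted=3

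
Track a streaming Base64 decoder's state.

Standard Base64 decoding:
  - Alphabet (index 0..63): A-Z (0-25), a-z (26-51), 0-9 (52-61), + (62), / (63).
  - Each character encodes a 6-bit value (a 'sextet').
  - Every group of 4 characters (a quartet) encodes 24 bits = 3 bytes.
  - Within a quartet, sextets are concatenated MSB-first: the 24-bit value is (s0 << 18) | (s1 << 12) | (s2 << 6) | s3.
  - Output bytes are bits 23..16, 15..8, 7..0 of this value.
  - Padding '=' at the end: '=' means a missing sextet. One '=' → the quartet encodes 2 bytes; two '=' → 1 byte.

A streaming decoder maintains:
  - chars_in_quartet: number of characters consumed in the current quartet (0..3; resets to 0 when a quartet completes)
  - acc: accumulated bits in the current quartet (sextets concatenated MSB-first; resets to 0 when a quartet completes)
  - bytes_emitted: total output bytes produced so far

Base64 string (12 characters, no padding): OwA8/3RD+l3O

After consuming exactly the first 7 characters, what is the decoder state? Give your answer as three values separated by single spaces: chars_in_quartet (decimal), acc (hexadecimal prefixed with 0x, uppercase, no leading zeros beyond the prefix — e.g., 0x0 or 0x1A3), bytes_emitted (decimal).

Answer: 3 0x3FDD1 3

Derivation:
After char 0 ('O'=14): chars_in_quartet=1 acc=0xE bytes_emitted=0
After char 1 ('w'=48): chars_in_quartet=2 acc=0x3B0 bytes_emitted=0
After char 2 ('A'=0): chars_in_quartet=3 acc=0xEC00 bytes_emitted=0
After char 3 ('8'=60): chars_in_quartet=4 acc=0x3B003C -> emit 3B 00 3C, reset; bytes_emitted=3
After char 4 ('/'=63): chars_in_quartet=1 acc=0x3F bytes_emitted=3
After char 5 ('3'=55): chars_in_quartet=2 acc=0xFF7 bytes_emitted=3
After char 6 ('R'=17): chars_in_quartet=3 acc=0x3FDD1 bytes_emitted=3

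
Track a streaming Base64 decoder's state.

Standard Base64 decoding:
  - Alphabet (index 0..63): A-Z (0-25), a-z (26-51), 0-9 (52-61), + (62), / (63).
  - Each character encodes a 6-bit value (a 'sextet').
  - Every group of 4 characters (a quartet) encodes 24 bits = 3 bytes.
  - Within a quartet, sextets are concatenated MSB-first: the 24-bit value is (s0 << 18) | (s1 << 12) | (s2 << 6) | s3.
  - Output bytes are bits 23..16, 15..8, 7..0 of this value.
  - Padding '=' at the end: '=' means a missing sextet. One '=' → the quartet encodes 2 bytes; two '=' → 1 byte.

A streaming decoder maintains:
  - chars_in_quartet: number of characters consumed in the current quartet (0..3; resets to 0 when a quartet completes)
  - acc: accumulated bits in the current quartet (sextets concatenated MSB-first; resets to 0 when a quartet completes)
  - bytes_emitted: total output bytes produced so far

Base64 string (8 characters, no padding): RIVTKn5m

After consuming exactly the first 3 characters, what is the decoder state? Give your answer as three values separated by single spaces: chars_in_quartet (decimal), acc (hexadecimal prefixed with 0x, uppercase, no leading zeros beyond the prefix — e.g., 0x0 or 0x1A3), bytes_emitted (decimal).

After char 0 ('R'=17): chars_in_quartet=1 acc=0x11 bytes_emitted=0
After char 1 ('I'=8): chars_in_quartet=2 acc=0x448 bytes_emitted=0
After char 2 ('V'=21): chars_in_quartet=3 acc=0x11215 bytes_emitted=0

Answer: 3 0x11215 0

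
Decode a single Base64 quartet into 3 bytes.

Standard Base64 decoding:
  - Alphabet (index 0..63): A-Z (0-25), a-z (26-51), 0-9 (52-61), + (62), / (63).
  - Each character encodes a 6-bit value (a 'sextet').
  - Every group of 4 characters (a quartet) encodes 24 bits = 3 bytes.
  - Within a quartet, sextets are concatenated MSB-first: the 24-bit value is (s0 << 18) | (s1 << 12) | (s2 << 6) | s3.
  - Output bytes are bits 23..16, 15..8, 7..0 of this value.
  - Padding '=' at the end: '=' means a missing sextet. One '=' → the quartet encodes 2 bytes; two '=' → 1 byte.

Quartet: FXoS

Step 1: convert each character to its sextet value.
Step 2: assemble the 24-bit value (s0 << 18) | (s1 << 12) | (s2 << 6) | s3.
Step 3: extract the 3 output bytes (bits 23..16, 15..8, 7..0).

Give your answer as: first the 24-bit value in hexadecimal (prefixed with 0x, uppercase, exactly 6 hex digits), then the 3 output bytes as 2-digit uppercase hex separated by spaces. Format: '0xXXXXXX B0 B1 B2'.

Sextets: F=5, X=23, o=40, S=18
24-bit: (5<<18) | (23<<12) | (40<<6) | 18
      = 0x140000 | 0x017000 | 0x000A00 | 0x000012
      = 0x157A12
Bytes: (v>>16)&0xFF=15, (v>>8)&0xFF=7A, v&0xFF=12

Answer: 0x157A12 15 7A 12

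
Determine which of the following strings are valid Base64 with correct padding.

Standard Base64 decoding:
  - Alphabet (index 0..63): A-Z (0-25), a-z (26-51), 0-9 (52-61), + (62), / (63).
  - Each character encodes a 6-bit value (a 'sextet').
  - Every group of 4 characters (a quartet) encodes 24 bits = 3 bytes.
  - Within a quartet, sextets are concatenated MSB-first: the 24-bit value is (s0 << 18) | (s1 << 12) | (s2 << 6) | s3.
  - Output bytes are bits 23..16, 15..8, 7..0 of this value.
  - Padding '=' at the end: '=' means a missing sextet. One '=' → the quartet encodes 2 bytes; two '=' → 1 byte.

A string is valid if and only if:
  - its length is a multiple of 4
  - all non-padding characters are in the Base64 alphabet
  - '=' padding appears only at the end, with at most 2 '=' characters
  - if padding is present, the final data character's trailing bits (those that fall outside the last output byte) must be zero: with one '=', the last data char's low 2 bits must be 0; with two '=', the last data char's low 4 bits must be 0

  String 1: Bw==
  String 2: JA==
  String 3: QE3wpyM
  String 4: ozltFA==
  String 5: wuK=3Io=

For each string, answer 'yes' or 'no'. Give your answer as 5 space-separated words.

String 1: 'Bw==' → valid
String 2: 'JA==' → valid
String 3: 'QE3wpyM' → invalid (len=7 not mult of 4)
String 4: 'ozltFA==' → valid
String 5: 'wuK=3Io=' → invalid (bad char(s): ['=']; '=' in middle)

Answer: yes yes no yes no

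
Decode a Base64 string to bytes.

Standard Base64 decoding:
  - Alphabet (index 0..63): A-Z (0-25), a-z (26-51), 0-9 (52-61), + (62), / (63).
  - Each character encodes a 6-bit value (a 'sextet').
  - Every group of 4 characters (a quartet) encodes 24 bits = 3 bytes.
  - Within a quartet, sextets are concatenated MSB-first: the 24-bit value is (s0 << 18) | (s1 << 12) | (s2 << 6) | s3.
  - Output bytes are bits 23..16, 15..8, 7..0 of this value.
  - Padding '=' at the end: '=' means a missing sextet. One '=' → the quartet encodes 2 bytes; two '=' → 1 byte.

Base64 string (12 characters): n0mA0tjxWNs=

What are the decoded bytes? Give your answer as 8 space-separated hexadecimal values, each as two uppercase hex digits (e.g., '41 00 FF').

After char 0 ('n'=39): chars_in_quartet=1 acc=0x27 bytes_emitted=0
After char 1 ('0'=52): chars_in_quartet=2 acc=0x9F4 bytes_emitted=0
After char 2 ('m'=38): chars_in_quartet=3 acc=0x27D26 bytes_emitted=0
After char 3 ('A'=0): chars_in_quartet=4 acc=0x9F4980 -> emit 9F 49 80, reset; bytes_emitted=3
After char 4 ('0'=52): chars_in_quartet=1 acc=0x34 bytes_emitted=3
After char 5 ('t'=45): chars_in_quartet=2 acc=0xD2D bytes_emitted=3
After char 6 ('j'=35): chars_in_quartet=3 acc=0x34B63 bytes_emitted=3
After char 7 ('x'=49): chars_in_quartet=4 acc=0xD2D8F1 -> emit D2 D8 F1, reset; bytes_emitted=6
After char 8 ('W'=22): chars_in_quartet=1 acc=0x16 bytes_emitted=6
After char 9 ('N'=13): chars_in_quartet=2 acc=0x58D bytes_emitted=6
After char 10 ('s'=44): chars_in_quartet=3 acc=0x1636C bytes_emitted=6
Padding '=': partial quartet acc=0x1636C -> emit 58 DB; bytes_emitted=8

Answer: 9F 49 80 D2 D8 F1 58 DB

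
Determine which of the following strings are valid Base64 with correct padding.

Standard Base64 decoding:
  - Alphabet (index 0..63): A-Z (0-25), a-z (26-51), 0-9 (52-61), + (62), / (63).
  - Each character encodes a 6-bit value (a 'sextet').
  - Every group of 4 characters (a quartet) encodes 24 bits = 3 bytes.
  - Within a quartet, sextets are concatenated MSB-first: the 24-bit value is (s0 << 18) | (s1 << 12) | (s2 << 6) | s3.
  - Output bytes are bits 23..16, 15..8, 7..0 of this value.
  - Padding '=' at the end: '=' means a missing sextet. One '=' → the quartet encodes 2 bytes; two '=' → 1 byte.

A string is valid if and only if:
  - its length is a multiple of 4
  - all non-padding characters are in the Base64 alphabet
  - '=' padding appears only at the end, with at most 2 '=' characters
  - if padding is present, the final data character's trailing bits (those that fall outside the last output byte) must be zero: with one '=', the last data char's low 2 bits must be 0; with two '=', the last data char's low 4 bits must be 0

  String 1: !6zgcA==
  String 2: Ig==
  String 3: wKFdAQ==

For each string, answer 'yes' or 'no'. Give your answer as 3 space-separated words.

Answer: no yes yes

Derivation:
String 1: '!6zgcA==' → invalid (bad char(s): ['!'])
String 2: 'Ig==' → valid
String 3: 'wKFdAQ==' → valid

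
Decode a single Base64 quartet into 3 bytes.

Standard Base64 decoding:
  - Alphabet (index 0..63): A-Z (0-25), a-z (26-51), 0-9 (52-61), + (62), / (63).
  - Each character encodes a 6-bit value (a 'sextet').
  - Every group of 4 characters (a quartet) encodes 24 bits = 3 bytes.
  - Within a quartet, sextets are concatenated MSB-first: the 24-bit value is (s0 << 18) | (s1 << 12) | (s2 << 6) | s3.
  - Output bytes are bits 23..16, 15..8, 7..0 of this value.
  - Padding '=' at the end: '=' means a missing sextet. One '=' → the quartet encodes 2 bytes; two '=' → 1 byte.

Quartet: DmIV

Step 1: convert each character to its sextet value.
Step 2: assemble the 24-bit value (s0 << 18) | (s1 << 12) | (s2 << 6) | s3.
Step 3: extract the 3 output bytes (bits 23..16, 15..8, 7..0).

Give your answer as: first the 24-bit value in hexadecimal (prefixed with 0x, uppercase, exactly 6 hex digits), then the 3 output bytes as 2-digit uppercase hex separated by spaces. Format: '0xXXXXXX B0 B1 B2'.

Answer: 0x0E6215 0E 62 15

Derivation:
Sextets: D=3, m=38, I=8, V=21
24-bit: (3<<18) | (38<<12) | (8<<6) | 21
      = 0x0C0000 | 0x026000 | 0x000200 | 0x000015
      = 0x0E6215
Bytes: (v>>16)&0xFF=0E, (v>>8)&0xFF=62, v&0xFF=15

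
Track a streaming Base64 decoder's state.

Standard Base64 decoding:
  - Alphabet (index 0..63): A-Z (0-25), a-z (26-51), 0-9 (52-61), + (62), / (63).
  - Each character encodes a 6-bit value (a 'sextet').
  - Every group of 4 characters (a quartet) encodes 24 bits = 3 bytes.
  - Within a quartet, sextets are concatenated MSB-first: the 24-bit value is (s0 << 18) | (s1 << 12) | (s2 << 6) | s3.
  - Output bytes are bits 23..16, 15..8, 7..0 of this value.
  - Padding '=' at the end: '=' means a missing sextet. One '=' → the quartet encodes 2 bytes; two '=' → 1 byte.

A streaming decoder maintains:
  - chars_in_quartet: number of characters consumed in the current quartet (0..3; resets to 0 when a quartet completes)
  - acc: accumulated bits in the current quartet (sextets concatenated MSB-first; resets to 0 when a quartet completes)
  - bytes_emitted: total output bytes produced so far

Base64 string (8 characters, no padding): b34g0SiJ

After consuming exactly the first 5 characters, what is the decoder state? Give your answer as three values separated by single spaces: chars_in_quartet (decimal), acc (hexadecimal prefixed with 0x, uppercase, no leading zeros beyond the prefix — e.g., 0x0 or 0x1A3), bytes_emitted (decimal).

Answer: 1 0x34 3

Derivation:
After char 0 ('b'=27): chars_in_quartet=1 acc=0x1B bytes_emitted=0
After char 1 ('3'=55): chars_in_quartet=2 acc=0x6F7 bytes_emitted=0
After char 2 ('4'=56): chars_in_quartet=3 acc=0x1BDF8 bytes_emitted=0
After char 3 ('g'=32): chars_in_quartet=4 acc=0x6F7E20 -> emit 6F 7E 20, reset; bytes_emitted=3
After char 4 ('0'=52): chars_in_quartet=1 acc=0x34 bytes_emitted=3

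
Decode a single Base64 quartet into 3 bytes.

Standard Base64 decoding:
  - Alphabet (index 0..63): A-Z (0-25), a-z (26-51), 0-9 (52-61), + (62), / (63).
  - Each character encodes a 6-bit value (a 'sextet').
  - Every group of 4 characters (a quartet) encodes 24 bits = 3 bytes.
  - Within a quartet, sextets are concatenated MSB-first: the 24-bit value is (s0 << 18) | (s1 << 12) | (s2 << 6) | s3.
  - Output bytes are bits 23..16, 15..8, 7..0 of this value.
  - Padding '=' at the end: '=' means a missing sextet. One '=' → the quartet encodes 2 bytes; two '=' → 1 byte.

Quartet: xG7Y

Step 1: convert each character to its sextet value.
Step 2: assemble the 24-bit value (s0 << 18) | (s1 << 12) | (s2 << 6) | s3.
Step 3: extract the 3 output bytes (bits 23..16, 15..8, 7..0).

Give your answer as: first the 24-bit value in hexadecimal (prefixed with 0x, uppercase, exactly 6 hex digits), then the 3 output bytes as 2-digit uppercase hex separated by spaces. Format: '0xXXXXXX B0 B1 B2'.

Sextets: x=49, G=6, 7=59, Y=24
24-bit: (49<<18) | (6<<12) | (59<<6) | 24
      = 0xC40000 | 0x006000 | 0x000EC0 | 0x000018
      = 0xC46ED8
Bytes: (v>>16)&0xFF=C4, (v>>8)&0xFF=6E, v&0xFF=D8

Answer: 0xC46ED8 C4 6E D8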